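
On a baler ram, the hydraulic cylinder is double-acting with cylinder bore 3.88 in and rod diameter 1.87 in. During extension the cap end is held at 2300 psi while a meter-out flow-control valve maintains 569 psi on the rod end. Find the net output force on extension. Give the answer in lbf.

F ≈ 22000 lbf

Cap-side area A_cap = π/4 × (3.88 in)² = 11.82 in^2
Rod-side annular area A_ann = π/4 × (3.88² − 1.87²) = 9.077 in^2
Net thrust = P_cap·A_cap − P_rod·A_ann = 27190 lbf − 5165 lbf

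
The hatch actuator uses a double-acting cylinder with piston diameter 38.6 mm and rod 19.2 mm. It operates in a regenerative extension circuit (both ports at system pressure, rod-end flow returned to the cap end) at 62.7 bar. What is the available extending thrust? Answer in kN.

With equal pressure on both faces, forces on the annular region cancel; the net push is pressure × rod cross-section.
Rod cross-section A_rod = π/4 × (19.2 mm)² = 289.5 mm^2
F = P × A_rod

F ≈ 1.82 kN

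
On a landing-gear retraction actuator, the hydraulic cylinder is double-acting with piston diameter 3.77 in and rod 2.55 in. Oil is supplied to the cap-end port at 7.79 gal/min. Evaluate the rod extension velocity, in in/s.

v ≈ 2.69 in/s

Cap-side area A_cap = π/4 × (3.77 in)² = 11.16 in^2
v = Q / A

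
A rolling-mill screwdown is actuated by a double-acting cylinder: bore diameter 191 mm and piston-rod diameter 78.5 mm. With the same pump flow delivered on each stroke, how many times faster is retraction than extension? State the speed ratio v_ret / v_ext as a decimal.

v_ret/v_ext ≈ 1.20

Cap-side area A_cap = π/4 × (191 mm)² = 28650 mm^2
Rod-side annular area A_ann = π/4 × (191² − 78.5²) = 23810 mm^2
For equal Q, v ∝ 1/A, so v_ret/v_ext = A_cap/A_ann.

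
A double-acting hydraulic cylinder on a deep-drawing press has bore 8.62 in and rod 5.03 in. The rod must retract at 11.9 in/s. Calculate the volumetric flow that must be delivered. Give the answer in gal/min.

Q ≈ 119 gal/min

Rod-side annular area A_ann = π/4 × (8.62² − 5.03²) = 38.49 in^2
Q = A × v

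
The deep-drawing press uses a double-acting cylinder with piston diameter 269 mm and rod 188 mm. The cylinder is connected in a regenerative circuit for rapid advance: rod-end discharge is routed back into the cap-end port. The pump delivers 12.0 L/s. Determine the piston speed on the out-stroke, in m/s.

In regeneration the rod-end outflow joins the pump flow into the cap end, so the net volume the pump must supply per unit advance equals the rod cross-section area.
Rod cross-section A_rod = π/4 × (188 mm)² = 27760 mm^2
v = Q_pump / A_rod

v ≈ 0.432 m/s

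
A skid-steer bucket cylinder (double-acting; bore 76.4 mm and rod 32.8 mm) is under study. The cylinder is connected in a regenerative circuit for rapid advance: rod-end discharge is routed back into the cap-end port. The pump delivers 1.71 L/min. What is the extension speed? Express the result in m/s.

In regeneration the rod-end outflow joins the pump flow into the cap end, so the net volume the pump must supply per unit advance equals the rod cross-section area.
Rod cross-section A_rod = π/4 × (32.8 mm)² = 845.0 mm^2
v = Q_pump / A_rod

v ≈ 0.0337 m/s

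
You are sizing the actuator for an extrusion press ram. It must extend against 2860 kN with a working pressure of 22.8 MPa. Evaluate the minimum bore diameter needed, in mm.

Extension force acts on the full piston face: F = P × (π/4)D².
D = √(4F / (πP)) = √(4 × 2860 kN / (π × 22.8 MPa))

D ≈ 400 mm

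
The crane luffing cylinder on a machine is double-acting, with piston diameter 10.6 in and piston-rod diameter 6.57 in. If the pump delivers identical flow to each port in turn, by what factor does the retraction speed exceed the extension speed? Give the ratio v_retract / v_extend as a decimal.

Cap-side area A_cap = π/4 × (10.6 in)² = 88.25 in^2
Rod-side annular area A_ann = π/4 × (10.6² − 6.57²) = 54.35 in^2
For equal Q, v ∝ 1/A, so v_ret/v_ext = A_cap/A_ann.

v_ret/v_ext ≈ 1.62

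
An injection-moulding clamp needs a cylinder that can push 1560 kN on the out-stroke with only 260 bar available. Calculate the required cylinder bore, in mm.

Extension force acts on the full piston face: F = P × (π/4)D².
D = √(4F / (πP)) = √(4 × 1560 kN / (π × 260 bar))

D ≈ 276 mm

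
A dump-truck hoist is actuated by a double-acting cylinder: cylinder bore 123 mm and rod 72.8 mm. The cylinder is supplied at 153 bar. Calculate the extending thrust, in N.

Cap-side area A_cap = π/4 × (123 mm)² = 11880 mm^2
F = P × A_cap = 153 bar × A_cap

F ≈ 1.82e5 N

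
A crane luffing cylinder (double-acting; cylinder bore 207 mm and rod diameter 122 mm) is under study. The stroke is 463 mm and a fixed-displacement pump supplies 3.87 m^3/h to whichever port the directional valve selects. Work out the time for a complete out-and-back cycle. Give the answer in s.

Cap-side area A_cap = π/4 × (207 mm)² = 33650 mm^2
Rod-side annular area A_ann = π/4 × (207² − 122²) = 21960 mm^2
t_ext = A_cap·L/Q = 14.49 s
t_ret = A_ann·L/Q = 9.460 s
t_cycle = t_ext + t_ret

t ≈ 24.0 s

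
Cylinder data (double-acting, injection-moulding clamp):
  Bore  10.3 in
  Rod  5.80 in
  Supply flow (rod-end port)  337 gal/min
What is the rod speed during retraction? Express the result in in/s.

Rod-side annular area A_ann = π/4 × (10.3² − 5.80²) = 56.90 in^2
Flow into the rod-end port fills the annular volume.
v = Q / A

v ≈ 22.8 in/s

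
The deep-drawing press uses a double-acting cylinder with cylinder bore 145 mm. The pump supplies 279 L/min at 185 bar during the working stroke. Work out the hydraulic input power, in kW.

W ≈ 86.0 kW

Hydraulic power = P × Q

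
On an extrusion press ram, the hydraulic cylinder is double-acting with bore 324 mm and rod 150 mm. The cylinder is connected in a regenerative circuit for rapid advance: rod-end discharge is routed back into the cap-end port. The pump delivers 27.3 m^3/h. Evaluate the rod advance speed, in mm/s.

In regeneration the rod-end outflow joins the pump flow into the cap end, so the net volume the pump must supply per unit advance equals the rod cross-section area.
Rod cross-section A_rod = π/4 × (150 mm)² = 17670 mm^2
v = Q_pump / A_rod

v ≈ 429 mm/s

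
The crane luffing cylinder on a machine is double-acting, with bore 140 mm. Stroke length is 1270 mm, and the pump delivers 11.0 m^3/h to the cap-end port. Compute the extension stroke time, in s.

t ≈ 6.40 s

Cap-side area A_cap = π/4 × (140 mm)² = 15390 mm^2
Swept volume V = A × L; t = V / Q = A·L / Q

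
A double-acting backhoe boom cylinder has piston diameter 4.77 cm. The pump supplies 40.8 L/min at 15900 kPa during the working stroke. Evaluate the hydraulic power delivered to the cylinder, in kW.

Hydraulic power = P × Q

W ≈ 10.8 kW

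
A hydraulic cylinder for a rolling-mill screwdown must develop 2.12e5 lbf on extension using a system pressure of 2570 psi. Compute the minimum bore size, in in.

D ≈ 10.2 in

Extension force acts on the full piston face: F = P × (π/4)D².
D = √(4F / (πP)) = √(4 × 2.12e5 lbf / (π × 2570 psi))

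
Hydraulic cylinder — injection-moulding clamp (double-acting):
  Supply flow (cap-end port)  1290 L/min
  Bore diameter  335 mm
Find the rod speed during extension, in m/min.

Cap-side area A_cap = π/4 × (335 mm)² = 88140 mm^2
v = Q / A

v ≈ 14.6 m/min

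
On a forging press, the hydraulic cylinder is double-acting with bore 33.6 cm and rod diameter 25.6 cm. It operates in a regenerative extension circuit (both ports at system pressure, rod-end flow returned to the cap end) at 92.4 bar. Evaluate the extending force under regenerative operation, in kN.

With equal pressure on both faces, forces on the annular region cancel; the net push is pressure × rod cross-section.
Rod cross-section A_rod = π/4 × (25.6 cm)² = 514.7 cm^2
F = P × A_rod

F ≈ 476 kN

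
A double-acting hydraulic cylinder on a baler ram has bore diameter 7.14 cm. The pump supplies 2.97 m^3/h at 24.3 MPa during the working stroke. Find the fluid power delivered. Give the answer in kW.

W ≈ 20.0 kW

Hydraulic power = P × Q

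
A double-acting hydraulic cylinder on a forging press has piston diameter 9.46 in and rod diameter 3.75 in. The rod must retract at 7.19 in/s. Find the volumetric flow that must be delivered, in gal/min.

Q ≈ 111 gal/min

Rod-side annular area A_ann = π/4 × (9.46² − 3.75²) = 59.24 in^2
Q = A × v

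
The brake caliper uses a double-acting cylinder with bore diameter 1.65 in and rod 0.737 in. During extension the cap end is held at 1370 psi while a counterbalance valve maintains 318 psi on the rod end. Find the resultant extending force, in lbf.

Cap-side area A_cap = π/4 × (1.65 in)² = 2.138 in^2
Rod-side annular area A_ann = π/4 × (1.65² − 0.737²) = 1.712 in^2
Net thrust = P_cap·A_cap − P_rod·A_ann = 2929 lbf − 544.3 lbf

F ≈ 2390 lbf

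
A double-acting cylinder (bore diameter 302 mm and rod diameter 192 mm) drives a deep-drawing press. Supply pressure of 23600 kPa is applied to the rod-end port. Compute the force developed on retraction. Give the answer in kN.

F ≈ 1010 kN

Rod-side annular area A_ann = π/4 × (302² − 192²) = 42680 mm^2
On retraction the pressure acts on the annular area (bore minus rod).
F = P × A_ann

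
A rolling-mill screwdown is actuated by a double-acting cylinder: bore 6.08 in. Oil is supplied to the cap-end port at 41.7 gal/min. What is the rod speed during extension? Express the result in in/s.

Cap-side area A_cap = π/4 × (6.08 in)² = 29.03 in^2
v = Q / A

v ≈ 5.53 in/s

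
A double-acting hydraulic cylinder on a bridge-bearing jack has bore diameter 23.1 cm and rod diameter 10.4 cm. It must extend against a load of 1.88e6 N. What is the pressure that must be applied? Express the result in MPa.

P ≈ 44.9 MPa

Cap-side area A_cap = π/4 × (23.1 cm)² = 419.1 cm^2
P = F / A = 1.88e6 N / A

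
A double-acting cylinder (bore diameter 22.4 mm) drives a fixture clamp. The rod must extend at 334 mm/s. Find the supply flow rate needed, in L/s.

Cap-side area A_cap = π/4 × (22.4 mm)² = 394.1 mm^2
Q = A × v

Q ≈ 0.132 L/s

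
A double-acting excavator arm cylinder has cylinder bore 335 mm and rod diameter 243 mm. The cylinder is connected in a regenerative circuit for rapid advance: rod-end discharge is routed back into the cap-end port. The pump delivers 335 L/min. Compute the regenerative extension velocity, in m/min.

v ≈ 7.22 m/min

In regeneration the rod-end outflow joins the pump flow into the cap end, so the net volume the pump must supply per unit advance equals the rod cross-section area.
Rod cross-section A_rod = π/4 × (243 mm)² = 46380 mm^2
v = Q_pump / A_rod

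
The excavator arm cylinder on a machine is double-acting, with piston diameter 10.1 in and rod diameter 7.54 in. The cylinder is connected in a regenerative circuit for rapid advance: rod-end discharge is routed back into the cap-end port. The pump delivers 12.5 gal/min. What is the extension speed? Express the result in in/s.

In regeneration the rod-end outflow joins the pump flow into the cap end, so the net volume the pump must supply per unit advance equals the rod cross-section area.
Rod cross-section A_rod = π/4 × (7.54 in)² = 44.65 in^2
v = Q_pump / A_rod

v ≈ 1.08 in/s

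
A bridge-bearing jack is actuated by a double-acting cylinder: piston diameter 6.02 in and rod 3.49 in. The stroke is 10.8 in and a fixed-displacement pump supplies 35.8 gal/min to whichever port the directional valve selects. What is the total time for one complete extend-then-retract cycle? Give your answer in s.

t ≈ 3.71 s

Cap-side area A_cap = π/4 × (6.02 in)² = 28.46 in^2
Rod-side annular area A_ann = π/4 × (6.02² − 3.49²) = 18.90 in^2
t_ext = A_cap·L/Q = 2.230 s
t_ret = A_ann·L/Q = 1.481 s
t_cycle = t_ext + t_ret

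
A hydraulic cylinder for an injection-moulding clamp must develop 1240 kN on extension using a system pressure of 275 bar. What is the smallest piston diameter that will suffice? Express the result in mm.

D ≈ 240 mm

Extension force acts on the full piston face: F = P × (π/4)D².
D = √(4F / (πP)) = √(4 × 1240 kN / (π × 275 bar))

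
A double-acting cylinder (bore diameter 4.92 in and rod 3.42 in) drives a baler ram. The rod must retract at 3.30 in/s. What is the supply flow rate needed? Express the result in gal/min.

Q ≈ 8.42 gal/min

Rod-side annular area A_ann = π/4 × (4.92² − 3.42²) = 9.825 in^2
Q = A × v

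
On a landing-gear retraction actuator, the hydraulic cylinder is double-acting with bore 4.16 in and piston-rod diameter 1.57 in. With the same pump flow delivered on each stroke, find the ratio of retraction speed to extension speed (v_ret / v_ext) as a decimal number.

v_ret/v_ext ≈ 1.17

Cap-side area A_cap = π/4 × (4.16 in)² = 13.59 in^2
Rod-side annular area A_ann = π/4 × (4.16² − 1.57²) = 11.66 in^2
For equal Q, v ∝ 1/A, so v_ret/v_ext = A_cap/A_ann.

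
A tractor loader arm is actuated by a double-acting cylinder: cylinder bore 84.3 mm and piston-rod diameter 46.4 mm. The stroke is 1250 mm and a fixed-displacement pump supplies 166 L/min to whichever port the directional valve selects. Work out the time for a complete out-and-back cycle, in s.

t ≈ 4.28 s

Cap-side area A_cap = π/4 × (84.3 mm)² = 5581 mm^2
Rod-side annular area A_ann = π/4 × (84.3² − 46.4²) = 3890 mm^2
t_ext = A_cap·L/Q = 2.522 s
t_ret = A_ann·L/Q = 1.758 s
t_cycle = t_ext + t_ret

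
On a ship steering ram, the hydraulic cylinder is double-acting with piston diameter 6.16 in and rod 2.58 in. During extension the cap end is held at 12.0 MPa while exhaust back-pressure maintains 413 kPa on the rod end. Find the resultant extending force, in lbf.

Cap-side area A_cap = π/4 × (6.16 in)² = 29.80 in^2
Rod-side annular area A_ann = π/4 × (6.16² − 2.58²) = 24.57 in^2
Net thrust = P_cap·A_cap − P_rod·A_ann = 51870 lbf − 1472 lbf

F ≈ 50400 lbf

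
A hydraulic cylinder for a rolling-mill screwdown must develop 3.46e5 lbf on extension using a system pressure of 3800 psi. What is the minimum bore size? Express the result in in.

Extension force acts on the full piston face: F = P × (π/4)D².
D = √(4F / (πP)) = √(4 × 3.46e5 lbf / (π × 3800 psi))

D ≈ 10.8 in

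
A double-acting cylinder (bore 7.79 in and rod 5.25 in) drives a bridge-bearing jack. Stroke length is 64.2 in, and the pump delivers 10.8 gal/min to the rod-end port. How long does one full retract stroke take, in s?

Rod-side annular area A_ann = π/4 × (7.79² − 5.25²) = 26.01 in^2
Swept volume V = A × L; t = V / Q = A·L / Q

t ≈ 40.2 s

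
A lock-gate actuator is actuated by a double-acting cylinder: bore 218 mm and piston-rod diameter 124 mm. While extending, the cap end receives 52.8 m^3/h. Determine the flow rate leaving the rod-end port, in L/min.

Cap-side area A_cap = π/4 × (218 mm)² = 37330 mm^2
Rod-side annular area A_ann = π/4 × (218² − 124²) = 25250 mm^2
Piston speed v = Q_in/A_cap; rod-end outflow Q_out = v × A_ann = Q_in × A_ann/A_cap.

Q_out ≈ 595 L/min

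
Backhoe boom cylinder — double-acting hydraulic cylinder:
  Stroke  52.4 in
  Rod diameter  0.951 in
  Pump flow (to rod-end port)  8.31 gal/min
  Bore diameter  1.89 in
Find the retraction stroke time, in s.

Rod-side annular area A_ann = π/4 × (1.89² − 0.951²) = 2.095 in^2
Swept volume V = A × L; t = V / Q = A·L / Q

t ≈ 3.43 s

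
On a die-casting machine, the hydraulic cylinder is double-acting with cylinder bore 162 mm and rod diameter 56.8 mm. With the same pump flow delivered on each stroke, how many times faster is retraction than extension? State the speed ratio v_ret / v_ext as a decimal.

v_ret/v_ext ≈ 1.14

Cap-side area A_cap = π/4 × (162 mm)² = 20610 mm^2
Rod-side annular area A_ann = π/4 × (162² − 56.8²) = 18080 mm^2
For equal Q, v ∝ 1/A, so v_ret/v_ext = A_cap/A_ann.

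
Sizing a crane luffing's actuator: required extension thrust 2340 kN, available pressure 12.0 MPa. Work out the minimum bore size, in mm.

D ≈ 498 mm

Extension force acts on the full piston face: F = P × (π/4)D².
D = √(4F / (πP)) = √(4 × 2340 kN / (π × 12.0 MPa))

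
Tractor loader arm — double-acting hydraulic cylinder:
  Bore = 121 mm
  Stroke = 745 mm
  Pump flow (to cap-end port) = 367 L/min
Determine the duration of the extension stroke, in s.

t ≈ 1.40 s

Cap-side area A_cap = π/4 × (121 mm)² = 11500 mm^2
Swept volume V = A × L; t = V / Q = A·L / Q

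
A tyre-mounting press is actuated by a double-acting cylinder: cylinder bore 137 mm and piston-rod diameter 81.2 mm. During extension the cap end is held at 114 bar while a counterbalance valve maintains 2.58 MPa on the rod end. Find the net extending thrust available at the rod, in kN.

F ≈ 143 kN

Cap-side area A_cap = π/4 × (137 mm)² = 14740 mm^2
Rod-side annular area A_ann = π/4 × (137² − 81.2²) = 9563 mm^2
Net thrust = P_cap·A_cap − P_rod·A_ann = 168.0 kN − 24.67 kN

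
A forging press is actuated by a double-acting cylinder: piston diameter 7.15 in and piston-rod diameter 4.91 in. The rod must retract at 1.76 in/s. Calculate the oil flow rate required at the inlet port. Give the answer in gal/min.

Rod-side annular area A_ann = π/4 × (7.15² − 4.91²) = 21.22 in^2
Q = A × v

Q ≈ 9.70 gal/min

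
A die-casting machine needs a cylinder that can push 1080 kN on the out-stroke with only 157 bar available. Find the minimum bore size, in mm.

Extension force acts on the full piston face: F = P × (π/4)D².
D = √(4F / (πP)) = √(4 × 1080 kN / (π × 157 bar))

D ≈ 296 mm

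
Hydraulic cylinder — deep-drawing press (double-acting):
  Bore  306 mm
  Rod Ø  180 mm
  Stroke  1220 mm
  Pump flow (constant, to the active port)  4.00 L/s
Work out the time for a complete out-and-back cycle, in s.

Cap-side area A_cap = π/4 × (306 mm)² = 73540 mm^2
Rod-side annular area A_ann = π/4 × (306² − 180²) = 48090 mm^2
t_ext = A_cap·L/Q = 22.43 s
t_ret = A_ann·L/Q = 14.67 s
t_cycle = t_ext + t_ret

t ≈ 37.1 s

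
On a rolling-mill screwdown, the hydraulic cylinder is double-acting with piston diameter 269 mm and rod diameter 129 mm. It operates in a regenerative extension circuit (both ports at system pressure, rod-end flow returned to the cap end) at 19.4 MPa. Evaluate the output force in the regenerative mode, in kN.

F ≈ 254 kN

With equal pressure on both faces, forces on the annular region cancel; the net push is pressure × rod cross-section.
Rod cross-section A_rod = π/4 × (129 mm)² = 13070 mm^2
F = P × A_rod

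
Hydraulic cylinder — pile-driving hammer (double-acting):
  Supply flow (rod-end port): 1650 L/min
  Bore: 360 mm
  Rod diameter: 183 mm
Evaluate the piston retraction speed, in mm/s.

Rod-side annular area A_ann = π/4 × (360² − 183²) = 75490 mm^2
Flow into the rod-end port fills the annular volume.
v = Q / A

v ≈ 364 mm/s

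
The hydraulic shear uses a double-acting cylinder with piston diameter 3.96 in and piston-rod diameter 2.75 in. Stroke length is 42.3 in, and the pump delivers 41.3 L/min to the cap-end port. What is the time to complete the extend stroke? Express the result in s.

t ≈ 12.4 s

Cap-side area A_cap = π/4 × (3.96 in)² = 12.32 in^2
Swept volume V = A × L; t = V / Q = A·L / Q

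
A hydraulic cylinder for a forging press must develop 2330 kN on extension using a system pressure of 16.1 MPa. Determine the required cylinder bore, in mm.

Extension force acts on the full piston face: F = P × (π/4)D².
D = √(4F / (πP)) = √(4 × 2330 kN / (π × 16.1 MPa))

D ≈ 429 mm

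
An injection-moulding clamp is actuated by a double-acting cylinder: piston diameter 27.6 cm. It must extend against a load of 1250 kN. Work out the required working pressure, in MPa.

Cap-side area A_cap = π/4 × (27.6 cm)² = 598.3 cm^2
P = F / A = 1250 kN / A

P ≈ 20.9 MPa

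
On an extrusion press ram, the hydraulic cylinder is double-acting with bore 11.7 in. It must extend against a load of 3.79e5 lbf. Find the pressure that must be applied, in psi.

P ≈ 3530 psi

Cap-side area A_cap = π/4 × (11.7 in)² = 107.5 in^2
P = F / A = 3.79e5 lbf / A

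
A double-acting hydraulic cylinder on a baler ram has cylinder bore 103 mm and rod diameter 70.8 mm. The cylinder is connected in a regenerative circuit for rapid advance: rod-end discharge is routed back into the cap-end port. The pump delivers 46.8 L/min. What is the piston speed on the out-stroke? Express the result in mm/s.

v ≈ 198 mm/s

In regeneration the rod-end outflow joins the pump flow into the cap end, so the net volume the pump must supply per unit advance equals the rod cross-section area.
Rod cross-section A_rod = π/4 × (70.8 mm)² = 3937 mm^2
v = Q_pump / A_rod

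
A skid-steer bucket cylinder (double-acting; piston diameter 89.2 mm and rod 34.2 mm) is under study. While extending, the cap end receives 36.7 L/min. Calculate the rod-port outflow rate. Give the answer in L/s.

Q_out ≈ 0.522 L/s

Cap-side area A_cap = π/4 × (89.2 mm)² = 6249 mm^2
Rod-side annular area A_ann = π/4 × (89.2² − 34.2²) = 5330 mm^2
Piston speed v = Q_in/A_cap; rod-end outflow Q_out = v × A_ann = Q_in × A_ann/A_cap.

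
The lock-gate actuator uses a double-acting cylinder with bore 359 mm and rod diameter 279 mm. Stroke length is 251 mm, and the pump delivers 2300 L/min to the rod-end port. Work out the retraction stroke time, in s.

t ≈ 0.262 s

Rod-side annular area A_ann = π/4 × (359² − 279²) = 40090 mm^2
Swept volume V = A × L; t = V / Q = A·L / Q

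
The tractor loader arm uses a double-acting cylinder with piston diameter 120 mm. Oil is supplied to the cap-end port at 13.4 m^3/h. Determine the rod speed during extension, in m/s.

v ≈ 0.329 m/s

Cap-side area A_cap = π/4 × (120 mm)² = 11310 mm^2
v = Q / A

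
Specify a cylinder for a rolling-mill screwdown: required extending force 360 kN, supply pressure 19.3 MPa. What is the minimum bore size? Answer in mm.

Extension force acts on the full piston face: F = P × (π/4)D².
D = √(4F / (πP)) = √(4 × 360 kN / (π × 19.3 MPa))

D ≈ 154 mm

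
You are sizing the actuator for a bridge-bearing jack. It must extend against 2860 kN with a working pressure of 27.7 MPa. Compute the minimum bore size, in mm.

D ≈ 363 mm

Extension force acts on the full piston face: F = P × (π/4)D².
D = √(4F / (πP)) = √(4 × 2860 kN / (π × 27.7 MPa))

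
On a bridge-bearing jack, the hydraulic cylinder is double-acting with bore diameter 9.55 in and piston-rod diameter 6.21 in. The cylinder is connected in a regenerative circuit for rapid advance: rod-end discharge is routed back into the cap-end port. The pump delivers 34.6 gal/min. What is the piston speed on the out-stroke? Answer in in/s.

v ≈ 4.40 in/s

In regeneration the rod-end outflow joins the pump flow into the cap end, so the net volume the pump must supply per unit advance equals the rod cross-section area.
Rod cross-section A_rod = π/4 × (6.21 in)² = 30.29 in^2
v = Q_pump / A_rod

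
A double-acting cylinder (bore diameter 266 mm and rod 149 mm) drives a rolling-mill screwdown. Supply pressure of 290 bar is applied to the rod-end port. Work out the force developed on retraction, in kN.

Rod-side annular area A_ann = π/4 × (266² − 149²) = 38140 mm^2
On retraction the pressure acts on the annular area (bore minus rod).
F = P × A_ann

F ≈ 1110 kN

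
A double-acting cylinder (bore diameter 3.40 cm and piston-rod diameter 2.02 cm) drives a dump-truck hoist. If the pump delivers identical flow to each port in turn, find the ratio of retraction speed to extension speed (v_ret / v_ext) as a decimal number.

v_ret/v_ext ≈ 1.55

Cap-side area A_cap = π/4 × (3.40 cm)² = 9.079 cm^2
Rod-side annular area A_ann = π/4 × (3.40² − 2.02²) = 5.874 cm^2
For equal Q, v ∝ 1/A, so v_ret/v_ext = A_cap/A_ann.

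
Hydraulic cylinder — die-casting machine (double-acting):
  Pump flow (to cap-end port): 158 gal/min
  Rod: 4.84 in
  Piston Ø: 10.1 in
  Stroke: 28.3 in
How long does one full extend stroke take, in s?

t ≈ 3.73 s

Cap-side area A_cap = π/4 × (10.1 in)² = 80.12 in^2
Swept volume V = A × L; t = V / Q = A·L / Q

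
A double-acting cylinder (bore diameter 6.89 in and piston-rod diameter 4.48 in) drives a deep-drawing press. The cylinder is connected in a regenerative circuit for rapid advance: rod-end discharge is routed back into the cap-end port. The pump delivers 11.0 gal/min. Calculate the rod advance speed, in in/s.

In regeneration the rod-end outflow joins the pump flow into the cap end, so the net volume the pump must supply per unit advance equals the rod cross-section area.
Rod cross-section A_rod = π/4 × (4.48 in)² = 15.76 in^2
v = Q_pump / A_rod

v ≈ 2.69 in/s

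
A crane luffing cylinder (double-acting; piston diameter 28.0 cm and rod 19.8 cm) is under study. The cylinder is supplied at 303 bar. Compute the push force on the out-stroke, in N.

F ≈ 1.87e6 N

Cap-side area A_cap = π/4 × (28.0 cm)² = 615.8 cm^2
F = P × A_cap = 303 bar × A_cap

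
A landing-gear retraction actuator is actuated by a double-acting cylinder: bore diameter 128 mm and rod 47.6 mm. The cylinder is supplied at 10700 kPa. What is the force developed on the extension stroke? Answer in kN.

F ≈ 138 kN

Cap-side area A_cap = π/4 × (128 mm)² = 12870 mm^2
F = P × A_cap = 10700 kPa × A_cap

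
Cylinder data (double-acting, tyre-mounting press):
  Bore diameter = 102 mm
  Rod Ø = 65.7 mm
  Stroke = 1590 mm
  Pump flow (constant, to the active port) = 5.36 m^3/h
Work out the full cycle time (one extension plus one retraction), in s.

t ≈ 13.8 s

Cap-side area A_cap = π/4 × (102 mm)² = 8171 mm^2
Rod-side annular area A_ann = π/4 × (102² − 65.7²) = 4781 mm^2
t_ext = A_cap·L/Q = 8.726 s
t_ret = A_ann·L/Q = 5.106 s
t_cycle = t_ext + t_ret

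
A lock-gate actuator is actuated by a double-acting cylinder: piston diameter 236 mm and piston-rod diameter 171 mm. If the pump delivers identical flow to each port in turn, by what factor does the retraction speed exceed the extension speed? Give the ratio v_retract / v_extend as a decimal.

v_ret/v_ext ≈ 2.11

Cap-side area A_cap = π/4 × (236 mm)² = 43740 mm^2
Rod-side annular area A_ann = π/4 × (236² − 171²) = 20780 mm^2
For equal Q, v ∝ 1/A, so v_ret/v_ext = A_cap/A_ann.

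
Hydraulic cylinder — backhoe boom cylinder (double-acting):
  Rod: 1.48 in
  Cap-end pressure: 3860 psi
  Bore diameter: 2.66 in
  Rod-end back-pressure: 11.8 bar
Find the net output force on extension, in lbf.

Cap-side area A_cap = π/4 × (2.66 in)² = 5.557 in^2
Rod-side annular area A_ann = π/4 × (2.66² − 1.48²) = 3.837 in^2
Net thrust = P_cap·A_cap − P_rod·A_ann = 21450 lbf − 656.7 lbf

F ≈ 20800 lbf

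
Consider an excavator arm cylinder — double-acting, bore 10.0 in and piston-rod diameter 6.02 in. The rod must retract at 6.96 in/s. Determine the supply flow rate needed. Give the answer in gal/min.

Q ≈ 90.5 gal/min

Rod-side annular area A_ann = π/4 × (10.0² − 6.02²) = 50.08 in^2
Q = A × v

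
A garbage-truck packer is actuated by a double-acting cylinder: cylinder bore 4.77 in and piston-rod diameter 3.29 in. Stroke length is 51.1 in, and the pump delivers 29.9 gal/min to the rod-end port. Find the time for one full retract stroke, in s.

t ≈ 4.16 s

Rod-side annular area A_ann = π/4 × (4.77² − 3.29²) = 9.369 in^2
Swept volume V = A × L; t = V / Q = A·L / Q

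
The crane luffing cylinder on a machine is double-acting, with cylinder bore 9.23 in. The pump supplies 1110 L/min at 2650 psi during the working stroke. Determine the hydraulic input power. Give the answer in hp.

W ≈ 453 hp

Hydraulic power = P × Q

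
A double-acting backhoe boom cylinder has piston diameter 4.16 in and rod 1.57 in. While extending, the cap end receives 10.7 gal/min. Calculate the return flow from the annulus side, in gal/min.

Cap-side area A_cap = π/4 × (4.16 in)² = 13.59 in^2
Rod-side annular area A_ann = π/4 × (4.16² − 1.57²) = 11.66 in^2
Piston speed v = Q_in/A_cap; rod-end outflow Q_out = v × A_ann = Q_in × A_ann/A_cap.

Q_out ≈ 9.18 gal/min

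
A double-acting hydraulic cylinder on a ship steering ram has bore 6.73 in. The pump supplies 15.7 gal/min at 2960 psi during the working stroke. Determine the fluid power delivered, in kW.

W ≈ 20.2 kW

Hydraulic power = P × Q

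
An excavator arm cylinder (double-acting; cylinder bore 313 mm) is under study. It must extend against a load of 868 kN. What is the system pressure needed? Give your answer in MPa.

Cap-side area A_cap = π/4 × (313 mm)² = 76940 mm^2
P = F / A = 868 kN / A

P ≈ 11.3 MPa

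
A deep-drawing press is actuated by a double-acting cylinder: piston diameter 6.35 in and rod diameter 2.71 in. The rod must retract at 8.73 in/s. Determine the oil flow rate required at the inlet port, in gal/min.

Rod-side annular area A_ann = π/4 × (6.35² − 2.71²) = 25.90 in^2
Q = A × v

Q ≈ 58.7 gal/min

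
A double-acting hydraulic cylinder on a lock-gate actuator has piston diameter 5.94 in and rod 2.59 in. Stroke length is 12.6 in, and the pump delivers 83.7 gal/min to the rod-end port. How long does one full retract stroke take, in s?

Rod-side annular area A_ann = π/4 × (5.94² − 2.59²) = 22.44 in^2
Swept volume V = A × L; t = V / Q = A·L / Q

t ≈ 0.878 s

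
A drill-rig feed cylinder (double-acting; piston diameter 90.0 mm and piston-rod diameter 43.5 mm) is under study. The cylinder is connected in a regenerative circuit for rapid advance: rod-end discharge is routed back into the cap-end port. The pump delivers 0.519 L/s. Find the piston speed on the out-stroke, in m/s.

v ≈ 0.349 m/s

In regeneration the rod-end outflow joins the pump flow into the cap end, so the net volume the pump must supply per unit advance equals the rod cross-section area.
Rod cross-section A_rod = π/4 × (43.5 mm)² = 1486 mm^2
v = Q_pump / A_rod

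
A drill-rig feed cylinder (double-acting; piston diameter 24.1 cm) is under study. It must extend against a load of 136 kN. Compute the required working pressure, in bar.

P ≈ 29.8 bar

Cap-side area A_cap = π/4 × (24.1 cm)² = 456.2 cm^2
P = F / A = 136 kN / A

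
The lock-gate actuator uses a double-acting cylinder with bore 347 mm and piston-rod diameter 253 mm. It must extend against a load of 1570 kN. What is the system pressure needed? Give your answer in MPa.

Cap-side area A_cap = π/4 × (347 mm)² = 94570 mm^2
P = F / A = 1570 kN / A

P ≈ 16.6 MPa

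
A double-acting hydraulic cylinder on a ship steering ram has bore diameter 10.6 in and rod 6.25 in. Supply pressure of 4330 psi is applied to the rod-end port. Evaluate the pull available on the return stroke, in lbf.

F ≈ 2.49e5 lbf

Rod-side annular area A_ann = π/4 × (10.6² − 6.25²) = 57.57 in^2
On retraction the pressure acts on the annular area (bore minus rod).
F = P × A_ann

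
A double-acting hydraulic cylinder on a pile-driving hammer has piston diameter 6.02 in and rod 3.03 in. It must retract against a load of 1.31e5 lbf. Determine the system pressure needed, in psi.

Rod-side annular area A_ann = π/4 × (6.02² − 3.03²) = 21.25 in^2
Retraction: pressure acts on the annular area.
P = F / A = 1.31e5 lbf / A

P ≈ 6160 psi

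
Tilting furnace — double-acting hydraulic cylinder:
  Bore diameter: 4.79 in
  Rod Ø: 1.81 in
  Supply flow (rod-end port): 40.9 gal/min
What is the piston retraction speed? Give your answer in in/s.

v ≈ 10.2 in/s

Rod-side annular area A_ann = π/4 × (4.79² − 1.81²) = 15.45 in^2
Flow into the rod-end port fills the annular volume.
v = Q / A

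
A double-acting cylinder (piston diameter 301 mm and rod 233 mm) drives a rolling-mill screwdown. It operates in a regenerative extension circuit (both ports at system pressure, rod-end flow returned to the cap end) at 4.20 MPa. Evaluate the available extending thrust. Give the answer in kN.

With equal pressure on both faces, forces on the annular region cancel; the net push is pressure × rod cross-section.
Rod cross-section A_rod = π/4 × (233 mm)² = 42640 mm^2
F = P × A_rod

F ≈ 179 kN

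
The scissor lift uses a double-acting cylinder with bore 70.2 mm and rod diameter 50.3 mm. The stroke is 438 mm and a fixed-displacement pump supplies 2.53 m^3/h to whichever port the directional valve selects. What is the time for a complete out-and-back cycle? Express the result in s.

Cap-side area A_cap = π/4 × (70.2 mm)² = 3870 mm^2
Rod-side annular area A_ann = π/4 × (70.2² − 50.3²) = 1883 mm^2
t_ext = A_cap·L/Q = 2.412 s
t_ret = A_ann·L/Q = 1.174 s
t_cycle = t_ext + t_ret

t ≈ 3.59 s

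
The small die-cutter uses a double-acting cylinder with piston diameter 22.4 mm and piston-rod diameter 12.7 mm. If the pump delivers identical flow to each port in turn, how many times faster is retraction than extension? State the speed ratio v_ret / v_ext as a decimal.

Cap-side area A_cap = π/4 × (22.4 mm)² = 394.1 mm^2
Rod-side annular area A_ann = π/4 × (22.4² − 12.7²) = 267.4 mm^2
For equal Q, v ∝ 1/A, so v_ret/v_ext = A_cap/A_ann.

v_ret/v_ext ≈ 1.47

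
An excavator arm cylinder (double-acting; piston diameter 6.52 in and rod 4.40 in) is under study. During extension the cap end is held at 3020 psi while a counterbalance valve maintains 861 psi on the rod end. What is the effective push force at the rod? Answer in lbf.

Cap-side area A_cap = π/4 × (6.52 in)² = 33.39 in^2
Rod-side annular area A_ann = π/4 × (6.52² − 4.40²) = 18.18 in^2
Net thrust = P_cap·A_cap − P_rod·A_ann = 1.008e5 lbf − 15650 lbf

F ≈ 85200 lbf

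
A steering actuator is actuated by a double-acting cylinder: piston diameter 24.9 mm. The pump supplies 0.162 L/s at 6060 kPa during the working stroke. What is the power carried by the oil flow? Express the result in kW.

W ≈ 0.982 kW

Hydraulic power = P × Q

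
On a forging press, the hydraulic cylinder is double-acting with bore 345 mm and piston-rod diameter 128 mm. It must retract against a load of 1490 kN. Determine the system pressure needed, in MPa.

P ≈ 18.5 MPa

Rod-side annular area A_ann = π/4 × (345² − 128²) = 80610 mm^2
Retraction: pressure acts on the annular area.
P = F / A = 1490 kN / A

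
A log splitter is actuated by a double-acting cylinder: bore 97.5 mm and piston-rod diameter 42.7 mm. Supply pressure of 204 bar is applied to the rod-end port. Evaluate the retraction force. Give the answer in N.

F ≈ 1.23e5 N

Rod-side annular area A_ann = π/4 × (97.5² − 42.7²) = 6034 mm^2
On retraction the pressure acts on the annular area (bore minus rod).
F = P × A_ann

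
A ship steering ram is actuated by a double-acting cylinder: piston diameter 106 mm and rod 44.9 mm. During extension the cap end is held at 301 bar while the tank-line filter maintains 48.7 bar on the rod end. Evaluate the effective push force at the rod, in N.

F ≈ 2.30e5 N

Cap-side area A_cap = π/4 × (106 mm)² = 8825 mm^2
Rod-side annular area A_ann = π/4 × (106² − 44.9²) = 7241 mm^2
Net thrust = P_cap·A_cap − P_rod·A_ann = 2.656e5 N − 35270 N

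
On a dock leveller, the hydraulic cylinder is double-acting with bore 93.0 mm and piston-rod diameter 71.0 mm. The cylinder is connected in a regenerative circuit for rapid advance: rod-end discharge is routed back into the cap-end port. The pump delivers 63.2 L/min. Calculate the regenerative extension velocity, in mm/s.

In regeneration the rod-end outflow joins the pump flow into the cap end, so the net volume the pump must supply per unit advance equals the rod cross-section area.
Rod cross-section A_rod = π/4 × (71.0 mm)² = 3959 mm^2
v = Q_pump / A_rod

v ≈ 266 mm/s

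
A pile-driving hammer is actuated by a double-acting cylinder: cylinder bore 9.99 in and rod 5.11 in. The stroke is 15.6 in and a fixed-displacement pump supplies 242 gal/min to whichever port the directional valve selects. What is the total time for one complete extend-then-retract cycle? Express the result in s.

Cap-side area A_cap = π/4 × (9.99 in)² = 78.38 in^2
Rod-side annular area A_ann = π/4 × (9.99² − 5.11²) = 57.87 in^2
t_ext = A_cap·L/Q = 1.312 s
t_ret = A_ann·L/Q = 0.9690 s
t_cycle = t_ext + t_ret

t ≈ 2.28 s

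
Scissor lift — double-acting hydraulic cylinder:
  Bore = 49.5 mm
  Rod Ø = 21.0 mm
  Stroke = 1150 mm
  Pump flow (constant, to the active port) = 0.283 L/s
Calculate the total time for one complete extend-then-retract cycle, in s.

t ≈ 14.2 s

Cap-side area A_cap = π/4 × (49.5 mm)² = 1924 mm^2
Rod-side annular area A_ann = π/4 × (49.5² − 21.0²) = 1578 mm^2
t_ext = A_cap·L/Q = 7.820 s
t_ret = A_ann·L/Q = 6.413 s
t_cycle = t_ext + t_ret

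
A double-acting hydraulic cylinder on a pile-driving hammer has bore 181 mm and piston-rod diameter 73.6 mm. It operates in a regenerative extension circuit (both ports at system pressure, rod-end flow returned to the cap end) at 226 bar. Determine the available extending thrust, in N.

With equal pressure on both faces, forces on the annular region cancel; the net push is pressure × rod cross-section.
Rod cross-section A_rod = π/4 × (73.6 mm)² = 4254 mm^2
F = P × A_rod

F ≈ 96200 N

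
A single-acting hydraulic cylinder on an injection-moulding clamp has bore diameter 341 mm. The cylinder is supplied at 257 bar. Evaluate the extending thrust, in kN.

F ≈ 2350 kN

Cap-side area A_cap = π/4 × (341 mm)² = 91330 mm^2
F = P × A_cap = 257 bar × A_cap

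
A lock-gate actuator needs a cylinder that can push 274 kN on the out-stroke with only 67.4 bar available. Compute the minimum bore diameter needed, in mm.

Extension force acts on the full piston face: F = P × (π/4)D².
D = √(4F / (πP)) = √(4 × 274 kN / (π × 67.4 bar))

D ≈ 228 mm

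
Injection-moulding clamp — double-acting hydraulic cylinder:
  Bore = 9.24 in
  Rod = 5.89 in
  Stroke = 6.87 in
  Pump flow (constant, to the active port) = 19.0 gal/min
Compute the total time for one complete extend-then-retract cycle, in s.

Cap-side area A_cap = π/4 × (9.24 in)² = 67.06 in^2
Rod-side annular area A_ann = π/4 × (9.24² − 5.89²) = 39.81 in^2
t_ext = A_cap·L/Q = 6.298 s
t_ret = A_ann·L/Q = 3.739 s
t_cycle = t_ext + t_ret

t ≈ 10.0 s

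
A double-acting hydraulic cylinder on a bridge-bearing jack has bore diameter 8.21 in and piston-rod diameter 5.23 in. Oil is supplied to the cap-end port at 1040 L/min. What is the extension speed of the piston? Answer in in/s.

v ≈ 20.0 in/s

Cap-side area A_cap = π/4 × (8.21 in)² = 52.94 in^2
v = Q / A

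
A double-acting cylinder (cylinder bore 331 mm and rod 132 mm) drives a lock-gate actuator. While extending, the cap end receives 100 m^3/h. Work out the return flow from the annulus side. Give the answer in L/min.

Q_out ≈ 1400 L/min

Cap-side area A_cap = π/4 × (331 mm)² = 86050 mm^2
Rod-side annular area A_ann = π/4 × (331² − 132²) = 72360 mm^2
Piston speed v = Q_in/A_cap; rod-end outflow Q_out = v × A_ann = Q_in × A_ann/A_cap.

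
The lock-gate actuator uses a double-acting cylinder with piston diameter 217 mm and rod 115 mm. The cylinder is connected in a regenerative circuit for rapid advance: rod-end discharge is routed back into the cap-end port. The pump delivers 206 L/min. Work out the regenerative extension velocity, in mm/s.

v ≈ 331 mm/s

In regeneration the rod-end outflow joins the pump flow into the cap end, so the net volume the pump must supply per unit advance equals the rod cross-section area.
Rod cross-section A_rod = π/4 × (115 mm)² = 10390 mm^2
v = Q_pump / A_rod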